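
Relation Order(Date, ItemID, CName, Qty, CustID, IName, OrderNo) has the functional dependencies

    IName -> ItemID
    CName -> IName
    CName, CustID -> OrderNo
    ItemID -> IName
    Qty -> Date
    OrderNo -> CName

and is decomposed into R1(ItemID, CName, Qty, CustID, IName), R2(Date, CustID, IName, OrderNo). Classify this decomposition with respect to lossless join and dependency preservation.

lossy and not dependency-preserving

Lossless test: (CustID, IName)⁺ = {ItemID, CustID, IName}, which is a superkey of neither fragment — lossy.
Dependency preservation: the restricted closure of {CName, CustID} across the fragments never reaches {OrderNo}, so CName, CustID → OrderNo cannot be enforced without a join — not preserved.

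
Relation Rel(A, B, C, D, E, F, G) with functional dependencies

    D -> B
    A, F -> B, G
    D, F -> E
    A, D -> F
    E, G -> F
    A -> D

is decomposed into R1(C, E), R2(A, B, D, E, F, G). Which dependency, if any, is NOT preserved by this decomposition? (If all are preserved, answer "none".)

D → B lies within R2.
A, F → B, G lies within R2.
D, F → E lies within R2.
A, D → F lies within R2.
E, G → F lies within R2.
A → D lies within R2.
Every dependency is enforceable on the fragments, so the decomposition is dependency-preserving.

none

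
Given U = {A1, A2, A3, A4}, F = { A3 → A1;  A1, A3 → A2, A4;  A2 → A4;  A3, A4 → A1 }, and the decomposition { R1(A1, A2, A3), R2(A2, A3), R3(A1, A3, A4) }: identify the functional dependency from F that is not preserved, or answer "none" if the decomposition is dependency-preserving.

A2 → A4

Check A2 → A4: no single fragment contains all of {A2, A4}, and the restricted closure of {A2} across the fragments never reaches {A4}.
A3 → A1 is preserved.
A1, A3 → A2, A4 is preserved.
A3, A4 → A1 is preserved.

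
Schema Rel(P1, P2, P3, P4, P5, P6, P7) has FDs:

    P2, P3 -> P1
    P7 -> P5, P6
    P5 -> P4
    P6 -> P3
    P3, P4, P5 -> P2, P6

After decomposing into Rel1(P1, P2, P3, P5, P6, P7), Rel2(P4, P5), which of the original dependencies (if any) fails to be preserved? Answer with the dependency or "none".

none

P2, P3 → P1 lies within Rel1.
P7 → P5, P6 lies within Rel1.
P5 → P4 lies within Rel2.
P6 → P3 lies within Rel1.
P3, P4, P5 → P2, P6: restricted closure across fragments reaches P2, P6.
Every dependency is enforceable on the fragments, so the decomposition is dependency-preserving.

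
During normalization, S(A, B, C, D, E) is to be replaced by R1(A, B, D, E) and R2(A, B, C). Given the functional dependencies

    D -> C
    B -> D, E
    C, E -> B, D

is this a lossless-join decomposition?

Yes

Common attributes: R1 ∩ R2 = {A, B}.
Closure of {A, B}: B → D, E applies, adding D, E; D → C applies, adding C. So (A, B)⁺ = {A, B, C, D, E}.
This closure contains every attribute of R1, so R1 ∩ R2 → R1. The join is lossless.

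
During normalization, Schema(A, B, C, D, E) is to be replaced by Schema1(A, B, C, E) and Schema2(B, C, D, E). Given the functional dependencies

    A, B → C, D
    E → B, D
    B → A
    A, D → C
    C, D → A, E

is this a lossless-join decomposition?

Common attributes: Schema1 ∩ Schema2 = {B, C, E}.
Closure of {B, C, E}: E → B, D applies, adding D; B → A applies, adding A. So (B, C, E)⁺ = {A, B, C, D, E}.
This closure contains every attribute of Schema1, so Schema1 ∩ Schema2 → Schema1. The join is lossless.

Yes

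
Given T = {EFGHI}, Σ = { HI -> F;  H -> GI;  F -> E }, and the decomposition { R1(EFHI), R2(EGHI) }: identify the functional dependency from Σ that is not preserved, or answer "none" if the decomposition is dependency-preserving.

HI → F lies within R1.
H → GI lies within R2.
F → E lies within R1.
Every dependency is enforceable on the fragments, so the decomposition is dependency-preserving.

none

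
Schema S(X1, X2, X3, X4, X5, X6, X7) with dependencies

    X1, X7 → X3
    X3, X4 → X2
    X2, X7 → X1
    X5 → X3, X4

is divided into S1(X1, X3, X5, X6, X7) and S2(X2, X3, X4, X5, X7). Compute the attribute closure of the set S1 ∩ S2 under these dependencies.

X1, X2, X3, X4, X5, X7

S1 ∩ S2 = {X3, X5, X7}.
X5 → X3, X4 applies, adding X4
X3, X4 → X2 applies, adding X2
X2, X7 → X1 applies, adding X1
Closure: {X1, X2, X3, X4, X5, X7}.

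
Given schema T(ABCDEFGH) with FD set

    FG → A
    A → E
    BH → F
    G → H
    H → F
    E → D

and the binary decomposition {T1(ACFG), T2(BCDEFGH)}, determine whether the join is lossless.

Yes

Common attributes: T1 ∩ T2 = {CFG}.
Closure of {CFG}: FG → A applies, adding A; A → E applies, adding E; G → H applies, adding H; E → D applies, adding D. So (CFG)⁺ = {ACDEFGH}.
This closure contains every attribute of T1, so T1 ∩ T2 → T1. The join is lossless.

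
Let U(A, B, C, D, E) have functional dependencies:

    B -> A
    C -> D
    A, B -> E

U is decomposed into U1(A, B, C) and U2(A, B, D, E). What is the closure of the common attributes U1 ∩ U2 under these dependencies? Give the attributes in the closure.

U1 ∩ U2 = {A, B}.
A, B → E applies, adding E
Closure: {A, B, E}.

A, B, E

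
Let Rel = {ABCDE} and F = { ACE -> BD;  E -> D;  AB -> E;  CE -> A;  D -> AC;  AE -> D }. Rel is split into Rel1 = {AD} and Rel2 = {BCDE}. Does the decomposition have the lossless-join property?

Common attributes: Rel1 ∩ Rel2 = {D}.
Closure of {D}: D → AC applies, adding AC. So (D)⁺ = {ACD}.
This closure contains every attribute of Rel1, so Rel1 ∩ Rel2 → Rel1. The join is lossless.

Yes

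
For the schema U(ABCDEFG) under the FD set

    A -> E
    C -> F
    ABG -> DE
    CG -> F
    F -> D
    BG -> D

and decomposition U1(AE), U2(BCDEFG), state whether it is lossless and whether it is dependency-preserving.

lossy but dependency-preserving

Lossless test: (E)⁺ = {E}, which is a superkey of neither fragment — lossy.
Dependency preservation: ABG → DE is not contained in any single fragment, but the restricted closure of its left-hand side across the fragments still reaches the right-hand side; the remaining FDs each lie inside some fragment. All dependencies are preserved.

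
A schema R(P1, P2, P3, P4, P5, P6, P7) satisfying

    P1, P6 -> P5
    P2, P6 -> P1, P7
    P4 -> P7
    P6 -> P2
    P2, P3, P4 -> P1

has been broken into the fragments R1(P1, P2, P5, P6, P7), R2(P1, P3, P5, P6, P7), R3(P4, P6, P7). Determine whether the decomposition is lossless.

Chase test. Columns are P1, P2, P3, P4, P5, P6, P7; row i has aⱼ where attribute j ∈ Ri, else bᵢⱼ.
Initial tableau (one row per fragment):
  row 1: a1 a2 b13 b14 a5 a6 a7
  row 2: a1 b22 a3 b24 a5 a6 a7
  row 3: b31 b32 b33 a4 b35 a6 a7
Rows 1 and 2 agree on P6; apply P6→P2 and equate their P2 entries.
Rows 1 and 3 agree on P6; apply P6→P2 and equate their P2 entries.
Rows 1 and 3 agree on P2, P6; apply P2, P6→P1, P7 and equate their P1, P7 entries.
Rows 1 and 3 agree on P1, P6; apply P1, P6→P5 and equate their P5 entries.
No row becomes fully distinguished — the join is lossy.

No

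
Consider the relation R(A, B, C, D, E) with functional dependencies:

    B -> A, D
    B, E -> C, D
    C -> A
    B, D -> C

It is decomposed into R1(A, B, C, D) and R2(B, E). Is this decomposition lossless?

Yes

Common attributes: R1 ∩ R2 = {B}.
Closure of {B}: B → A, D applies, adding A, D; B, D → C applies, adding C. So (B)⁺ = {A, B, C, D}.
This closure contains every attribute of R1, so R1 ∩ R2 → R1. The join is lossless.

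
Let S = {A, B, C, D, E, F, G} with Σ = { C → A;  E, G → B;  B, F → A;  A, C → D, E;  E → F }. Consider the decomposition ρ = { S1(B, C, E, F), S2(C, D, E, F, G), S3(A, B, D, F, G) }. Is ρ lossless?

Chase test. Columns are A, B, C, D, E, F, G; row i has aⱼ where attribute j ∈ Si, else bᵢⱼ.
Initial tableau (one row per fragment):
  row 1: b11 a2 a3 b14 a5 a6 b17
  row 2: b21 b22 a3 a4 a5 a6 a7
  row 3: a1 a2 b33 a4 b35 a6 a7
Rows 1 and 2 agree on C; apply C→A and equate their A entries.
Rows 1 and 3 agree on B, F; apply B, F→A and equate their A entries.
Rows 1 and 2 agree on A, C; apply A, C→D, E and equate their D, E entries.
No row becomes fully distinguished — the join is lossy.

No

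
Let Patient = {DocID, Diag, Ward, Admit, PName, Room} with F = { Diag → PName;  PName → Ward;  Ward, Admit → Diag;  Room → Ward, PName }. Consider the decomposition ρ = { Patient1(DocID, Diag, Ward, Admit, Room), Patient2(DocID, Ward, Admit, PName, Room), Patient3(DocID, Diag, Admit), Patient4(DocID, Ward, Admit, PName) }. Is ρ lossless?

Chase test. Columns are DocID, Diag, Ward, Admit, PName, Room; row i has aⱼ where attribute j ∈ Patienti, else bᵢⱼ.
Initial tableau (one row per fragment):
  row 1: a1 a2 a3 a4 b15 a6
  row 2: a1 b22 a3 a4 a5 a6
  row 3: a1 a2 b33 a4 b35 b36
  row 4: a1 b42 a3 a4 a5 b46
Rows 1 and 3 agree on Diag; apply Diag→PName and equate their PName entries.
Rows 1 and 3 agree on PName; apply PName→Ward and equate their Ward entries.
Rows 1 and 2 agree on Ward, Admit; apply Ward, Admit→Diag and equate their Diag entries.
Rows 1 and 4 agree on Ward, Admit; apply Ward, Admit→Diag and equate their Diag entries.
Rows 1 and 2 agree on Room; apply Room→Ward, PName and equate their Ward, PName entries.
Row 1 is now all distinguished symbols — the join is lossless.

Yes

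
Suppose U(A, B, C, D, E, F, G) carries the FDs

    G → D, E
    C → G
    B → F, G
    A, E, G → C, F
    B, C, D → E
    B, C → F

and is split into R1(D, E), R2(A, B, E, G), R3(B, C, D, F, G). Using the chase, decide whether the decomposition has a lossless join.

Chase test. Columns are A, B, C, D, E, F, G; row i has aⱼ where attribute j ∈ Ri, else bᵢⱼ.
Initial tableau (one row per fragment):
  row 1: b11 b12 b13 a4 a5 b16 b17
  row 2: a1 a2 b23 b24 a5 b26 a7
  row 3: b31 a2 a3 a4 b35 a6 a7
Rows 2 and 3 agree on G; apply G→D, E and equate their D, E entries.
Rows 2 and 3 agree on B; apply B→F, G and equate their F, G entries.
No row becomes fully distinguished — the join is lossy.

No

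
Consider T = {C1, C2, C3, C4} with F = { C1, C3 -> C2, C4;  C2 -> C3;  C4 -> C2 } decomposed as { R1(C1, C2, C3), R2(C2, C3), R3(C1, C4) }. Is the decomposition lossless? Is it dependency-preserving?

lossy and not dependency-preserving

Lossless test (chase): applying each FD to every pair of rows produces no changes in the tableau, so no row becomes fully distinguished — the join is lossy.
Dependency preservation: the restricted closure of {C1, C3} across the fragments never reaches {C2, C4}, so C1, C3 → C2, C4 cannot be enforced without a join — not preserved.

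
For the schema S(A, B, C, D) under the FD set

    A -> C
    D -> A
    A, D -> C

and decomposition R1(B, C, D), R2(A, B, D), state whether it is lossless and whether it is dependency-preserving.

Lossless test: (B, D)⁺ = {A, B, C, D}, which contains all of one fragment — lossless.
Dependency preservation: the restricted closure of {A} across the fragments never reaches {C}, so A → C cannot be enforced without a join — not preserved.

lossless but not dependency-preserving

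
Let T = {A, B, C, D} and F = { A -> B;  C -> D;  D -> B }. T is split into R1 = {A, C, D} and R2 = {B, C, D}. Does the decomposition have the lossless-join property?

Common attributes: R1 ∩ R2 = {C, D}.
Closure of {C, D}: D → B applies, adding B. So (C, D)⁺ = {B, C, D}.
This closure contains every attribute of R2, so R1 ∩ R2 → R2. The join is lossless.

Yes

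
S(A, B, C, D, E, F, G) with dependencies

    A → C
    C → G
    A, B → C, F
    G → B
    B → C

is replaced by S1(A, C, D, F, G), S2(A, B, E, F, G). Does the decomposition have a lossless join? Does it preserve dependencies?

lossy but dependency-preserving

Lossless test: (A, F, G)⁺ = {A, B, C, F, G}, which is a superkey of neither fragment — lossy.
Dependency preservation: A, B → C, F; B → C are not contained in any single fragment, but the restricted closure of each left-hand side across the fragments still reaches the right-hand side; the remaining FDs each lie inside some fragment. All dependencies are preserved.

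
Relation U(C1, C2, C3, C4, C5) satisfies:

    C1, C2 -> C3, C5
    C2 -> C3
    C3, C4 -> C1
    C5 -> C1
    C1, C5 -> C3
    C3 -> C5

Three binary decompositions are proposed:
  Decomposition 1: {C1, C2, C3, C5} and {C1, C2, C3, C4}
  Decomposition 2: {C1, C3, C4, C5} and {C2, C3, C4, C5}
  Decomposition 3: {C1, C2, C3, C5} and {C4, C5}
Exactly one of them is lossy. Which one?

Decomposition 3

Decomposition 1: common = {C1, C2, C3}, closure = {C1, C2, C3, C5} → lossless.
Decomposition 2: common = {C3, C4, C5}, closure = {C1, C3, C4, C5} → lossless.
Decomposition 3: common = {C5}, closure = {C1, C3, C5} → lossy.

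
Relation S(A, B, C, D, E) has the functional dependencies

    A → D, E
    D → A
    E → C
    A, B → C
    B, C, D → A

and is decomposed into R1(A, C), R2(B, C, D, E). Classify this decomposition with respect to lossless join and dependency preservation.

lossy and not dependency-preserving

Lossless test: (C)⁺ = {C}, which is a superkey of neither fragment — lossy.
Dependency preservation: the restricted closure of {A} across the fragments never reaches {D, E}, so A → D, E cannot be enforced without a join — not preserved.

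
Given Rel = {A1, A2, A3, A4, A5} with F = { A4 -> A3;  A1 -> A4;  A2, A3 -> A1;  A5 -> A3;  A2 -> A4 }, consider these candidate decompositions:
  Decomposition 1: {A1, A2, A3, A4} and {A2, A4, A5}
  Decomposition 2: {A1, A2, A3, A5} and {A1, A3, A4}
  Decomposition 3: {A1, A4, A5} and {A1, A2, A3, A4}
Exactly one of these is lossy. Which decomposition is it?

Decomposition 1: common = {A2, A4}, closure = {A1, A2, A3, A4} → lossless.
Decomposition 2: common = {A1, A3}, closure = {A1, A3, A4} → lossless.
Decomposition 3: common = {A1, A4}, closure = {A1, A3, A4} → lossy.

Decomposition 3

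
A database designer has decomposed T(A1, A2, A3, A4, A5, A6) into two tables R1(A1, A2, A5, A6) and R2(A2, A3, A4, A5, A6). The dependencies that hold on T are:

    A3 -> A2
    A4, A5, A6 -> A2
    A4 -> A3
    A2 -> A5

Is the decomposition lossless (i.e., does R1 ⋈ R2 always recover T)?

No

Common attributes: R1 ∩ R2 = {A2, A5, A6}.
No dependency enlarges {A2, A5, A6}, so (A2, A5, A6)⁺ = {A2, A5, A6}.
The closure contains neither all of R1 = {A1, A2, A5, A6} nor all of R2 = {A2, A3, A4, A5, A6}, so the common attributes are not a superkey of either fragment. The join is lossy.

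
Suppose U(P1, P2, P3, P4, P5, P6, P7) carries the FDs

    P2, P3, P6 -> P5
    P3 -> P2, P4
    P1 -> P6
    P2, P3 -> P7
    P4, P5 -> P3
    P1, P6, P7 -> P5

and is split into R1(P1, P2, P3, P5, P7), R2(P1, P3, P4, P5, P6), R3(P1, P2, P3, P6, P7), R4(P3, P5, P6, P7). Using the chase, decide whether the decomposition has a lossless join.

Yes

Chase test. Columns are P1, P2, P3, P4, P5, P6, P7; row i has aⱼ where attribute j ∈ Ri, else bᵢⱼ.
Initial tableau (one row per fragment):
  row 1: a1 a2 a3 b14 a5 b16 a7
  row 2: a1 b22 a3 a4 a5 a6 b27
  row 3: a1 a2 a3 b34 b35 a6 a7
  row 4: b41 b42 a3 b44 a5 a6 a7
Rows 1 and 2 agree on P3; apply P3→P2, P4 and equate their P2, P4 entries.
Rows 1 and 3 agree on P3; apply P3→P2, P4 and equate their P2, P4 entries.
Rows 1 and 4 agree on P3; apply P3→P2, P4 and equate their P2, P4 entries.
Rows 1 and 2 agree on P1; apply P1→P6 and equate their P6 entries.
Rows 1 and 2 agree on P2, P3; apply P2, P3→P7 and equate their P7 entries.
Rows 1 and 3 agree on P1, P6, P7; apply P1, P6, P7→P5 and equate their P5 entries.
Row 1 is now all distinguished symbols — the join is lossless.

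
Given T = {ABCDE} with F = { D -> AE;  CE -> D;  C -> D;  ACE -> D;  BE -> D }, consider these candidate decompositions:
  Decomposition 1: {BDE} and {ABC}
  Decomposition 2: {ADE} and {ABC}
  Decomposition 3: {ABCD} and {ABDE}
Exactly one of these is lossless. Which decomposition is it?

Decomposition 3

Decomposition 1: common = {B}, closure = {B} → lossy.
Decomposition 2: common = {A}, closure = {A} → lossy.
Decomposition 3: common = {ABD}, closure = {ABDE} → lossless.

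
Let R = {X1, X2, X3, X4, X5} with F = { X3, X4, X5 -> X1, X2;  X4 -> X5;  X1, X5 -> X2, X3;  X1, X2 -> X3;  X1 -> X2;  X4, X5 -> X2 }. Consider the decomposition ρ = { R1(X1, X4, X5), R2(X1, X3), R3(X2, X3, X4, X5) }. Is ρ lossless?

Chase test. Columns are X1, X2, X3, X4, X5; row i has aⱼ where attribute j ∈ Ri, else bᵢⱼ.
Initial tableau (one row per fragment):
  row 1: a1 b12 b13 a4 a5
  row 2: a1 b22 a3 b24 b25
  row 3: b31 a2 a3 a4 a5
Rows 1 and 2 agree on X1; apply X1→X2 and equate their X2 entries.
Rows 1 and 3 agree on X4, X5; apply X4, X5→X2 and equate their X2 entries.
Rows 1 and 2 agree on X1, X2; apply X1, X2→X3 and equate their X3 entries.
Rows 1 and 3 agree on X3, X4, X5; apply X3, X4, X5→X1, X2 and equate their X1, X2 entries.
Row 1 is now all distinguished symbols — the join is lossless.

Yes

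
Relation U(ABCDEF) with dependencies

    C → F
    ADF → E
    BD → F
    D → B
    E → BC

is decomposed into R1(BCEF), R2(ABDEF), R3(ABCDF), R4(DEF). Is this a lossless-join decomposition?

Chase test. Columns are ABCDEF; row i has aⱼ where attribute j ∈ Ri, else bᵢⱼ.
Initial tableau (one row per fragment):
  row 1: b11 a2 a3 b14 a5 a6
  row 2: a1 a2 b23 a4 a5 a6
  row 3: a1 a2 a3 a4 b35 a6
  row 4: b41 b42 b43 a4 a5 a6
Rows 2 and 3 agree on ADF; apply ADF→E and equate their E entries.
Rows 2 and 4 agree on D; apply D→B and equate their B entries.
Rows 1 and 2 agree on E; apply E→BC and equate their BC entries.
Rows 1 and 4 agree on E; apply E→BC and equate their BC entries.
Row 2 is now all distinguished symbols — the join is lossless.

Yes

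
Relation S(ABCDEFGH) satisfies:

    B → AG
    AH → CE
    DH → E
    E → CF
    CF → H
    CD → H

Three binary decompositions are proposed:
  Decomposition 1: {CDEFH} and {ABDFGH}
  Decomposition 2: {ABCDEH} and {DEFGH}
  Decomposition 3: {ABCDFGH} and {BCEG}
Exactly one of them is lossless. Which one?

Decomposition 1: common = {DFH}, closure = {CDEFH} → lossless.
Decomposition 2: common = {DEH}, closure = {CDEFH} → lossy.
Decomposition 3: common = {BCG}, closure = {ABCG} → lossy.

Decomposition 1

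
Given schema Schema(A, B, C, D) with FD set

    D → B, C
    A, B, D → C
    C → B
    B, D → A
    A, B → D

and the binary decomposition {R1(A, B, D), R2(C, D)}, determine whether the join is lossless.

Yes

Common attributes: R1 ∩ R2 = {D}.
Closure of {D}: D → B, C applies, adding B, C; B, D → A applies, adding A. So (D)⁺ = {A, B, C, D}.
This closure contains every attribute of R1, so R1 ∩ R2 → R1. The join is lossless.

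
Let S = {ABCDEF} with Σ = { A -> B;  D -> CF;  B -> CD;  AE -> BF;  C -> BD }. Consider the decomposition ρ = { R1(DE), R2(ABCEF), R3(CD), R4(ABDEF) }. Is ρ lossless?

Chase test. Columns are ABCDEF; row i has aⱼ where attribute j ∈ Ri, else bᵢⱼ.
Initial tableau (one row per fragment):
  row 1: b11 b12 b13 a4 a5 b16
  row 2: a1 a2 a3 b24 a5 a6
  row 3: b31 b32 a3 a4 b35 b36
  row 4: a1 a2 b43 a4 a5 a6
Rows 1 and 3 agree on D; apply D→CF and equate their CF entries.
Rows 1 and 4 agree on D; apply D→CF and equate their CF entries.
Rows 2 and 4 agree on B; apply B→CD and equate their CD entries.
Rows 1 and 2 agree on C; apply C→BD and equate their BD entries.
Rows 1 and 3 agree on C; apply C→BD and equate their BD entries.
Row 2 is now all distinguished symbols — the join is lossless.

Yes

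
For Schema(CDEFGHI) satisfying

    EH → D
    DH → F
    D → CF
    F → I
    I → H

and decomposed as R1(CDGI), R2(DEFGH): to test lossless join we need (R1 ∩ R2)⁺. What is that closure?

R1 ∩ R2 = {DG}.
D → CF applies, adding CF
F → I applies, adding I
I → H applies, adding H
Closure: {CDFGHI}.

CDFGHI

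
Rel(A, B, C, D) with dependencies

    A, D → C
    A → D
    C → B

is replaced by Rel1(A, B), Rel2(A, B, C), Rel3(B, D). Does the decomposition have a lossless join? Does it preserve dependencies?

Lossless test (chase): Rows 1 and 2 agree on A; apply A→D and equate their D entries. Rows 1 and 2 agree on A, D; apply A, D→C and equate their C entries. No row becomes fully distinguished — the join is lossy.
Dependency preservation: the restricted closure of {A} across the fragments never reaches {D}, so A → D cannot be enforced without a join — not preserved.

lossy and not dependency-preserving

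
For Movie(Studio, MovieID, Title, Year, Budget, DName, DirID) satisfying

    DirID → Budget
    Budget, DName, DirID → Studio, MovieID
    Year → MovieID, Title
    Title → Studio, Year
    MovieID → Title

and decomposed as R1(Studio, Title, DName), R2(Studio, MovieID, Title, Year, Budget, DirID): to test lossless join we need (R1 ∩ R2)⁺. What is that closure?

R1 ∩ R2 = {Studio, Title}.
Title → Studio, Year applies, adding Year
Year → MovieID, Title applies, adding MovieID
Closure: {Studio, MovieID, Title, Year}.

Studio, MovieID, Title, Year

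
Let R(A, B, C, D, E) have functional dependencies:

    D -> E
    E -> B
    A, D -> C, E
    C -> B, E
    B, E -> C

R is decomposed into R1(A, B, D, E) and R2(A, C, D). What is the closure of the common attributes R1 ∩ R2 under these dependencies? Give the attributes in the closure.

R1 ∩ R2 = {A, D}.
D → E applies, adding E
E → B applies, adding B
A, D → C, E applies, adding C
Closure: {A, B, C, D, E}.

A, B, C, D, E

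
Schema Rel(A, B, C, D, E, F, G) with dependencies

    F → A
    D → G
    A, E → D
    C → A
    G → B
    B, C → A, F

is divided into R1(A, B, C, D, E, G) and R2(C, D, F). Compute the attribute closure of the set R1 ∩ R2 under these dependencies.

R1 ∩ R2 = {C, D}.
D → G applies, adding G
C → A applies, adding A
G → B applies, adding B
B, C → A, F applies, adding F
Closure: {A, B, C, D, F, G}.

A, B, C, D, F, G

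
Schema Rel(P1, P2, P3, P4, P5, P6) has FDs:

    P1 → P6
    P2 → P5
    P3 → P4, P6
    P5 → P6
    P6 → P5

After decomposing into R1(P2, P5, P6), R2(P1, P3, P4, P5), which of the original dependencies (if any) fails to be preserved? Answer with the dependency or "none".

P1 → P6: restricted closure across fragments reaches P6.
P2 → P5 lies within R1.
P3 → P4, P6: restricted closure across fragments reaches P4, P6.
P5 → P6 lies within R1.
P6 → P5 lies within R1.
Every dependency is enforceable on the fragments, so the decomposition is dependency-preserving.

none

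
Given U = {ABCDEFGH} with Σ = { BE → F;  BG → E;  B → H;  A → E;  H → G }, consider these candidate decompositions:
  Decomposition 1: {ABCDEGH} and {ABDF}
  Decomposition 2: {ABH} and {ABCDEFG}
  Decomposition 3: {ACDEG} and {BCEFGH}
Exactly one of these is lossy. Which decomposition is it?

Decomposition 1: common = {ABD}, closure = {ABDEFGH} → lossless.
Decomposition 2: common = {AB}, closure = {ABEFGH} → lossless.
Decomposition 3: common = {CEG}, closure = {CEG} → lossy.

Decomposition 3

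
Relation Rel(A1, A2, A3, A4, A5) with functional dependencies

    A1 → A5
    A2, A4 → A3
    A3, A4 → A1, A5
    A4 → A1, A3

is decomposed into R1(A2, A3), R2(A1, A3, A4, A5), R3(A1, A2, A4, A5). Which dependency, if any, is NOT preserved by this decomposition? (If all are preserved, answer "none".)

none

A1 → A5 lies within R2.
A2, A4 → A3: restricted closure across fragments reaches A3.
A3, A4 → A1, A5 lies within R2.
A4 → A1, A3 lies within R2.
Every dependency is enforceable on the fragments, so the decomposition is dependency-preserving.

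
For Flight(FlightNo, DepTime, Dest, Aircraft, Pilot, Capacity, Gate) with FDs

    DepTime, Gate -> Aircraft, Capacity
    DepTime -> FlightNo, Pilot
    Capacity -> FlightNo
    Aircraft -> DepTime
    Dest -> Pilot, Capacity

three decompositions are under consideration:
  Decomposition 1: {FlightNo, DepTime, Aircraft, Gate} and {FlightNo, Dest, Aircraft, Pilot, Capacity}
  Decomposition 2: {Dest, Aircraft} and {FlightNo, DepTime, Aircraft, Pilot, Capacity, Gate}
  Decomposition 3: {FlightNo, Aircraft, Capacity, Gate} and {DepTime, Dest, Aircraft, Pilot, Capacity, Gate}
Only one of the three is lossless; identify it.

Decomposition 1: common = {FlightNo, Aircraft}, closure = {FlightNo, DepTime, Aircraft, Pilot} → lossy.
Decomposition 2: common = {Aircraft}, closure = {FlightNo, DepTime, Aircraft, Pilot} → lossy.
Decomposition 3: common = {Aircraft, Capacity, Gate}, closure = {FlightNo, DepTime, Aircraft, Pilot, Capacity, Gate} → lossless.

Decomposition 3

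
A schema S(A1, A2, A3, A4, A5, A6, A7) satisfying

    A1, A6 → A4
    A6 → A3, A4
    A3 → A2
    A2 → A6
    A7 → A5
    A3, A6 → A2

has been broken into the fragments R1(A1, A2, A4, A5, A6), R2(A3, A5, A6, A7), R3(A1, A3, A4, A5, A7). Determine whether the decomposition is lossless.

Yes

Chase test. Columns are A1, A2, A3, A4, A5, A6, A7; row i has aⱼ where attribute j ∈ Ri, else bᵢⱼ.
Initial tableau (one row per fragment):
  row 1: a1 a2 b13 a4 a5 a6 b17
  row 2: b21 b22 a3 b24 a5 a6 a7
  row 3: a1 b32 a3 a4 a5 b36 a7
Rows 1 and 2 agree on A6; apply A6→A3, A4 and equate their A3, A4 entries.
Rows 1 and 2 agree on A3; apply A3→A2 and equate their A2 entries.
Rows 1 and 3 agree on A3; apply A3→A2 and equate their A2 entries.
Rows 1 and 3 agree on A2; apply A2→A6 and equate their A6 entries.
Row 3 is now all distinguished symbols — the join is lossless.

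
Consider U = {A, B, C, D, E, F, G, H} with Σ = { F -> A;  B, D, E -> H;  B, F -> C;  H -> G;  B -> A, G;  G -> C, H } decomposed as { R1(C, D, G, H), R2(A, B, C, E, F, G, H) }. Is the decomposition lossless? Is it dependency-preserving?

Lossless test: (C, G, H)⁺ = {C, G, H}, which is a superkey of neither fragment — lossy.
Dependency preservation: B, D, E → H is not contained in any single fragment, but the restricted closure of its left-hand side across the fragments still reaches the right-hand side; the remaining FDs each lie inside some fragment. All dependencies are preserved.

lossy but dependency-preserving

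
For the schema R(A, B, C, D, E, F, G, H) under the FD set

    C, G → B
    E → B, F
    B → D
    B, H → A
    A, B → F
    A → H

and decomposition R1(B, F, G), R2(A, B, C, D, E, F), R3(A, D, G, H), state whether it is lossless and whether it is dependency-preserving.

lossy and not dependency-preserving

Lossless test (chase): Rows 1 and 2 agree on B; apply B→D and equate their D entries. Rows 2 and 3 agree on A; apply A→H and equate their H entries. No row becomes fully distinguished — the join is lossy.
Dependency preservation: the restricted closure of {C, G} across the fragments never reaches {B}, so C, G → B cannot be enforced without a join — not preserved.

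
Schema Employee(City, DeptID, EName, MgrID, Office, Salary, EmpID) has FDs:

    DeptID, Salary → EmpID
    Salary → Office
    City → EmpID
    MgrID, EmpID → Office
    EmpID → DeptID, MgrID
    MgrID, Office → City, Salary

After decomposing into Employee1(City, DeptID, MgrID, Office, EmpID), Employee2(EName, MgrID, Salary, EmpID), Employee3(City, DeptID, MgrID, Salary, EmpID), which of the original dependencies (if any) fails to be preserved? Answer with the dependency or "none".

Check Salary → Office: no single fragment contains all of {Office, Salary}, and the restricted closure of {Salary} across the fragments never reaches {Office}.
DeptID, Salary → EmpID is preserved.
City → EmpID is preserved.
MgrID, EmpID → Office is preserved.
EmpID → DeptID, MgrID is preserved.
MgrID, Office → City, Salary is preserved.

Salary → Office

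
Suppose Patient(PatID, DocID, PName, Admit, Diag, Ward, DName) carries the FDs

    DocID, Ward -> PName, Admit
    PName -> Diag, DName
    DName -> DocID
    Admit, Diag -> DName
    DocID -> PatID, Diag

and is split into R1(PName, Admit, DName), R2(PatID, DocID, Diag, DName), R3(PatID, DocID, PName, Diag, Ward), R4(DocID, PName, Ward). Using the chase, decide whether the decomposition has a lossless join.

Chase test. Columns are PatID, DocID, PName, Admit, Diag, Ward, DName; row i has aⱼ where attribute j ∈ Ri, else bᵢⱼ.
Initial tableau (one row per fragment):
  row 1: b11 b12 a3 a4 b15 b16 a7
  row 2: a1 a2 b23 b24 a5 b26 a7
  row 3: a1 a2 a3 b34 a5 a6 b37
  row 4: b41 a2 a3 b44 b45 a6 b47
Rows 3 and 4 agree on DocID, Ward; apply DocID, Ward→PName, Admit and equate their PName, Admit entries.
Rows 1 and 3 agree on PName; apply PName→Diag, DName and equate their Diag, DName entries.
Rows 1 and 4 agree on PName; apply PName→Diag, DName and equate their Diag, DName entries.
Rows 1 and 2 agree on DName; apply DName→DocID and equate their DocID entries.
Rows 1 and 2 agree on DocID; apply DocID→PatID, Diag and equate their PatID, Diag entries.
Rows 1 and 4 agree on DocID; apply DocID→PatID, Diag and equate their PatID, Diag entries.
No row becomes fully distinguished — the join is lossy.

No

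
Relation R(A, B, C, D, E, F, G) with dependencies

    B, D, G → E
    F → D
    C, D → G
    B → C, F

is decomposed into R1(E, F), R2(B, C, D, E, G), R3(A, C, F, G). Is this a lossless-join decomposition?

Chase test. Columns are A, B, C, D, E, F, G; row i has aⱼ where attribute j ∈ Ri, else bᵢⱼ.
Initial tableau (one row per fragment):
  row 1: b11 b12 b13 b14 a5 a6 b17
  row 2: b21 a2 a3 a4 a5 b26 a7
  row 3: a1 b32 a3 b34 b35 a6 a7
Rows 1 and 3 agree on F; apply F→D and equate their D entries.
No row becomes fully distinguished — the join is lossy.

No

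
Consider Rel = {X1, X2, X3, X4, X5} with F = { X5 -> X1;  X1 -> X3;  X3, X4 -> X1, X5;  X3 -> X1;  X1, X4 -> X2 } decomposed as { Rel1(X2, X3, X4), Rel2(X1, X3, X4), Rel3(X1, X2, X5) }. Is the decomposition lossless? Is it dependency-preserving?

lossy and not dependency-preserving

Lossless test (chase): Rows 2 and 3 agree on X1; apply X1→X3 and equate their X3 entries. Rows 1 and 2 agree on X3, X4; apply X3, X4→X1, X5 and equate their X1, X5 entries. Rows 1 and 2 agree on X1, X4; apply X1, X4→X2 and equate their X2 entries. No row becomes fully distinguished — the join is lossy.
Dependency preservation: the restricted closure of {X3, X4} across the fragments never reaches {X1, X5}, so X3, X4 → X1, X5 cannot be enforced without a join — not preserved.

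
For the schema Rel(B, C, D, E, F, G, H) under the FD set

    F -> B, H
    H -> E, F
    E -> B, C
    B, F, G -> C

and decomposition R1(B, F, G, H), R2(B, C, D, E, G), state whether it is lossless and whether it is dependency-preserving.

lossy and not dependency-preserving

Lossless test: (B, G)⁺ = {B, G}, which is a superkey of neither fragment — lossy.
Dependency preservation: the restricted closure of {H} across the fragments never reaches {E, F}, so H → E, F cannot be enforced without a join — not preserved.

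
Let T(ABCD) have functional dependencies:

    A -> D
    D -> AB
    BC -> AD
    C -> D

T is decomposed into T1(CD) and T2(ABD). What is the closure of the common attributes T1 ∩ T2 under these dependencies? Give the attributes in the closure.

T1 ∩ T2 = {D}.
D → AB applies, adding AB
Closure: {ABD}.

ABD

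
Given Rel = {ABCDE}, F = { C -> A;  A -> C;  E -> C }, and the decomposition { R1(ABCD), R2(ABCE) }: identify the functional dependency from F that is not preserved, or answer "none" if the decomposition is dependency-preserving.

none

C → A lies within R1.
A → C lies within R1.
E → C lies within R2.
Every dependency is enforceable on the fragments, so the decomposition is dependency-preserving.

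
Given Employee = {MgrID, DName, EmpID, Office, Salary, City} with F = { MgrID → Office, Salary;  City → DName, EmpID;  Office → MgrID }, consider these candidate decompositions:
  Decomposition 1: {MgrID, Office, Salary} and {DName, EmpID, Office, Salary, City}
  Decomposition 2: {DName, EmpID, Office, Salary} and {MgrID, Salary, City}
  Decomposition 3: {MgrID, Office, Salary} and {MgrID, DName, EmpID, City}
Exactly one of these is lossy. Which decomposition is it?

Decomposition 1: common = {Office, Salary}, closure = {MgrID, Office, Salary} → lossless.
Decomposition 2: common = {Salary}, closure = {Salary} → lossy.
Decomposition 3: common = {MgrID}, closure = {MgrID, Office, Salary} → lossless.

Decomposition 2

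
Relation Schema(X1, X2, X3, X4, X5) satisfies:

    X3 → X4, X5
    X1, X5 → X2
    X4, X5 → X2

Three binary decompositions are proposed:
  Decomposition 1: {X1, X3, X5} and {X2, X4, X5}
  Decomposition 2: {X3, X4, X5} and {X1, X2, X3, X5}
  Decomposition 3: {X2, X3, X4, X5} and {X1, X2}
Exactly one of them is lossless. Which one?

Decomposition 1: common = {X5}, closure = {X5} → lossy.
Decomposition 2: common = {X3, X5}, closure = {X2, X3, X4, X5} → lossless.
Decomposition 3: common = {X2}, closure = {X2} → lossy.

Decomposition 2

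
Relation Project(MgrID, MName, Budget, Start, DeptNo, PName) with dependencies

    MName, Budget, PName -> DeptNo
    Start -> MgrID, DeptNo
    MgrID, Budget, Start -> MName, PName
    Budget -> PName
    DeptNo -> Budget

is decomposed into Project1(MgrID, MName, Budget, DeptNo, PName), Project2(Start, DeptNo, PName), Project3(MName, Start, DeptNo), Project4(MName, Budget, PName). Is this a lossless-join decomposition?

Chase test. Columns are MgrID, MName, Budget, Start, DeptNo, PName; row i has aⱼ where attribute j ∈ Projecti, else bᵢⱼ.
Initial tableau (one row per fragment):
  row 1: a1 a2 a3 b14 a5 a6
  row 2: b21 b22 b23 a4 a5 a6
  row 3: b31 a2 b33 a4 a5 b36
  row 4: b41 a2 a3 b44 b45 a6
Rows 1 and 4 agree on MName, Budget, PName; apply MName, Budget, PName→DeptNo and equate their DeptNo entries.
Rows 2 and 3 agree on Start; apply Start→MgrID, DeptNo and equate their MgrID, DeptNo entries.
Rows 1 and 2 agree on DeptNo; apply DeptNo→Budget and equate their Budget entries.
Rows 1 and 3 agree on DeptNo; apply DeptNo→Budget and equate their Budget entries.
Rows 2 and 3 agree on MgrID, Budget, Start; apply MgrID, Budget, Start→MName, PName and equate their MName, PName entries.
No row becomes fully distinguished — the join is lossy.

No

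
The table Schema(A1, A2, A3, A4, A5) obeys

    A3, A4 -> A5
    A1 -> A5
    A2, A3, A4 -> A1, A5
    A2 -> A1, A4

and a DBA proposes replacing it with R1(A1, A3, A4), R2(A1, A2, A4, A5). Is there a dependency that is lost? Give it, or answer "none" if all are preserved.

Check A3, A4 → A5: no single fragment contains all of {A3, A4, A5}, and the restricted closure of {A3, A4} across the fragments never reaches {A5}.
A1 → A5 is preserved.
A2, A3, A4 → A1, A5 is preserved.
A2 → A1, A4 is preserved.

A3, A4 -> A5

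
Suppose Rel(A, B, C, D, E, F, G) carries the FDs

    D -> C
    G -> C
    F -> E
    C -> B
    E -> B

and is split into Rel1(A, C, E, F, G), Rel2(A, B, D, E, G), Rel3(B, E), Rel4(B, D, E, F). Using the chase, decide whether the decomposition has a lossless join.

No

Chase test. Columns are A, B, C, D, E, F, G; row i has aⱼ where attribute j ∈ Reli, else bᵢⱼ.
Initial tableau (one row per fragment):
  row 1: a1 b12 a3 b14 a5 a6 a7
  row 2: a1 a2 b23 a4 a5 b26 a7
  row 3: b31 a2 b33 b34 a5 b36 b37
  row 4: b41 a2 b43 a4 a5 a6 b47
Rows 2 and 4 agree on D; apply D→C and equate their C entries.
Rows 1 and 2 agree on G; apply G→C and equate their C entries.
Rows 1 and 2 agree on C; apply C→B and equate their B entries.
No row becomes fully distinguished — the join is lossy.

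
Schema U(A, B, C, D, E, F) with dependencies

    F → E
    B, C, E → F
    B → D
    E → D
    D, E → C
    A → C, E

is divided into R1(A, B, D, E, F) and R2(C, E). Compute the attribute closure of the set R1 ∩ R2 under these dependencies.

R1 ∩ R2 = {E}.
E → D applies, adding D
D, E → C applies, adding C
Closure: {C, D, E}.

C, D, E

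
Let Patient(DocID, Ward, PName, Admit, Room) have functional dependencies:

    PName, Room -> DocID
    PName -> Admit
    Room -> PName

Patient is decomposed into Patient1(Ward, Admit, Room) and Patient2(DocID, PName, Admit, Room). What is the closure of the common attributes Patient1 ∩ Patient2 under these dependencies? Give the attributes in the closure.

Patient1 ∩ Patient2 = {Admit, Room}.
Room → PName applies, adding PName
PName, Room → DocID applies, adding DocID
Closure: {DocID, PName, Admit, Room}.

DocID, PName, Admit, Room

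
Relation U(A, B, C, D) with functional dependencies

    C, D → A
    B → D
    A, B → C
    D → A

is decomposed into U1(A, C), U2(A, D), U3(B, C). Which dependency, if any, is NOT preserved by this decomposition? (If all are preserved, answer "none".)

Check B → D: no single fragment contains all of {B, D}, and the restricted closure of {B} across the fragments never reaches {D}.
C, D → A is preserved.
A, B → C is preserved.
D → A is preserved.

B → D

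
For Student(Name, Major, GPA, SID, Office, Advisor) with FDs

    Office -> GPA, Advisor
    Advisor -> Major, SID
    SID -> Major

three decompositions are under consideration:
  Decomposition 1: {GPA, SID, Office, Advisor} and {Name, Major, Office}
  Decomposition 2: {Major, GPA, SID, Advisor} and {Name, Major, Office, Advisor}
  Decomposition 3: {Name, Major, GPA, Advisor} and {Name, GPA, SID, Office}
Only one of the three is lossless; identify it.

Decomposition 1

Decomposition 1: common = {Office}, closure = {Major, GPA, SID, Office, Advisor} → lossless.
Decomposition 2: common = {Major, Advisor}, closure = {Major, SID, Advisor} → lossy.
Decomposition 3: common = {Name, GPA}, closure = {Name, GPA} → lossy.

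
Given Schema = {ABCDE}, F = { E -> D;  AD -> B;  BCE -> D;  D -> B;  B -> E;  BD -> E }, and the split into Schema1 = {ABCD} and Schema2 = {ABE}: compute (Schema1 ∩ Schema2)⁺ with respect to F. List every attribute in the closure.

ABDE

Schema1 ∩ Schema2 = {AB}.
B → E applies, adding E
E → D applies, adding D
Closure: {ABDE}.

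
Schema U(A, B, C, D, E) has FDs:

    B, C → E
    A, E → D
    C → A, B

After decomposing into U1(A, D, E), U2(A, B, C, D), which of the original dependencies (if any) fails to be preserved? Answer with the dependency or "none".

B, C → E

Check B, C → E: no single fragment contains all of {B, C, E}, and the restricted closure of {B, C} across the fragments never reaches {E}.
A, E → D is preserved.
C → A, B is preserved.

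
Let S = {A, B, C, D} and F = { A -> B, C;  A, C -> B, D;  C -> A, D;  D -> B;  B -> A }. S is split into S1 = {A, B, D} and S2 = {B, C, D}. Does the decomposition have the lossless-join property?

Yes

Common attributes: S1 ∩ S2 = {B, D}.
Closure of {B, D}: B → A applies, adding A; A → B, C applies, adding C. So (B, D)⁺ = {A, B, C, D}.
This closure contains every attribute of S1, so S1 ∩ S2 → S1. The join is lossless.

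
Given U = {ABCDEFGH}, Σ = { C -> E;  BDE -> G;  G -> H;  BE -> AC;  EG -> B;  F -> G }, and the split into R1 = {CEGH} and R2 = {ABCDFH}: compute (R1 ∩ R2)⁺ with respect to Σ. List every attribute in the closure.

R1 ∩ R2 = {CH}.
C → E applies, adding E
Closure: {CEH}.

CEH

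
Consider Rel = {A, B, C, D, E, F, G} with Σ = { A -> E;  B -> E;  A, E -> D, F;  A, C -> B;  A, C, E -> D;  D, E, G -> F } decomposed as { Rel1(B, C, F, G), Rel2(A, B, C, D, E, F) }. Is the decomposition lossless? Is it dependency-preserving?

lossy and not dependency-preserving

Lossless test: (B, C, F)⁺ = {B, C, E, F}, which is a superkey of neither fragment — lossy.
Dependency preservation: the restricted closure of {D, E, G} across the fragments never reaches {F}, so D, E, G → F cannot be enforced without a join — not preserved.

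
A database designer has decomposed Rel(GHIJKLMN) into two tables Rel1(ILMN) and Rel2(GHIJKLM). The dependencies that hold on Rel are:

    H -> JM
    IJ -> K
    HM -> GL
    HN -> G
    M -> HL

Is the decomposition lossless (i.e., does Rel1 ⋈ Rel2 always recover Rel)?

Yes

Common attributes: Rel1 ∩ Rel2 = {ILM}.
Closure of {ILM}: M → HL applies, adding H; H → JM applies, adding J; IJ → K applies, adding K; HM → GL applies, adding G. So (ILM)⁺ = {GHIJKLM}.
This closure contains every attribute of Rel2, so Rel1 ∩ Rel2 → Rel2. The join is lossless.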